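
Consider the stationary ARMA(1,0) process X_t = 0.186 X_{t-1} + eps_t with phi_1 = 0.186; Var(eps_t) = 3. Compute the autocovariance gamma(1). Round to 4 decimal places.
\gamma(1) = 0.5780

Multiply the model equation by X_{t-k} and take expectations. With theta_0 = psi_0 = 1 and psi_j the MA(infinity) weights, this gives
  gamma(k) - sum_i phi_i gamma(k-i) = c_k,
  c_k = sigma^2 * sum_{j=k..q} theta_j psi_{j-k}   (c_k = 0 for k > q),
using gamma(-m) = gamma(m).
Pure AR (q = 0): c_0 = sigma^2 = 3, c_k = 0 for k >= 1.
Equations for k = 0 and k = 1 (AR order 1):
  gamma(0) = phi_1 gamma(1) + c_0
  gamma(1) = phi_1 gamma(0) + c_1
Substituting the second into the first: gamma(0) (1 - phi_1^2) = c_0 + phi_1 c_1, so
  gamma(0) = c_0 / (1 - phi_1^2) = 3 / (1 - (0.186)^2) = 3 / 0.965404 = 3.107507.
  gamma(1) = phi_1 gamma(0) = (0.186)(3.107507) = 0.577996.
Therefore gamma(1) = 0.5780 (to 4 decimal places).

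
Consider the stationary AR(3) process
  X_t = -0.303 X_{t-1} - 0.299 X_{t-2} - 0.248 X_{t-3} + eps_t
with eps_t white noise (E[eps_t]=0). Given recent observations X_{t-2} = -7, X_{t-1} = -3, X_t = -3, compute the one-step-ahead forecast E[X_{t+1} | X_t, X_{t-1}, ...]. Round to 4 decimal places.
E[X_{t+1} \mid \mathcal F_t] = 3.5420

For an AR(p) model X_t = c + sum_i phi_i X_{t-i} + eps_t, the
one-step-ahead conditional mean is
  E[X_{t+1} | X_t, ...] = c + sum_i phi_i X_{t+1-i}.
Substitute known values:
  E[X_{t+1} | ...] = (-0.303) * (-3) + (-0.299) * (-3) + (-0.248) * (-7)
                   = 3.5420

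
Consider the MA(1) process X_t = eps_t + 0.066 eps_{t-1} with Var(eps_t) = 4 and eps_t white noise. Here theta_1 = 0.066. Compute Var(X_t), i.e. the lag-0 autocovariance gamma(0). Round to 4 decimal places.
\gamma(0) = 4.0174

For an MA(q) process X_t = eps_t + sum_i theta_i eps_{t-i} with
Var(eps_t) = sigma^2, the variance is
  gamma(0) = sigma^2 * (1 + sum_i theta_i^2).
  sum_i theta_i^2 = (0.066)^2 = 0.004356.
  gamma(0) = 4 * (1 + 0.004356) = 4 * 1.004356 = 4.017424, which rounds to 4.0174.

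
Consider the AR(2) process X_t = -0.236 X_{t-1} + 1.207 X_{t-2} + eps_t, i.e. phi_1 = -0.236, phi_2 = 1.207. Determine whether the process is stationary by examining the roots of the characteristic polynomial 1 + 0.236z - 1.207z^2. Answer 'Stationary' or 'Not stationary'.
\text{Not stationary}

The AR(p) characteristic polynomial is P(z) = 1 + 0.236z - 1.207z^2.
Stationarity requires all roots to lie outside the unit circle, i.e. |z| > 1 for every root.
Set 1 + (0.236) z + (-1.207) z^2 = 0, i.e. a z^2 + b z + c = 0 with a = -1.207, b = 0.236, c = 1.
Discriminant D = b^2 - 4ac = (0.236)^2 - 4*(-1.207)*1 = 0.055696 - (-4.828) = 4.883696.
D >= 0, so the roots are real: z = (-b +/- sqrt(D)) / (2a) = (-0.236 +/- 2.209909) / (-2.414).
  z_1 = (-0.236 + 2.209909) / (-2.414) = -0.8177,   |z_1| = 0.8177.
  z_2 = (-0.236 - 2.209909) / (-2.414) = 1.0132,   |z_2| = 1.0132.
Moduli of all roots: 0.8177, 1.0132.
All moduli strictly greater than 1? No.
Verdict: Not stationary.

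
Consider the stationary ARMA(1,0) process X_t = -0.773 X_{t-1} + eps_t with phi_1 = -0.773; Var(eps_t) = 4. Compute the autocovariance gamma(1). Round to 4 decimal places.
\gamma(1) = -7.6825

Multiply the model equation by X_{t-k} and take expectations. With theta_0 = psi_0 = 1 and psi_j the MA(infinity) weights, this gives
  gamma(k) - sum_i phi_i gamma(k-i) = c_k,
  c_k = sigma^2 * sum_{j=k..q} theta_j psi_{j-k}   (c_k = 0 for k > q),
using gamma(-m) = gamma(m).
Pure AR (q = 0): c_0 = sigma^2 = 4, c_k = 0 for k >= 1.
Equations for k = 0 and k = 1 (AR order 1):
  gamma(0) = phi_1 gamma(1) + c_0
  gamma(1) = phi_1 gamma(0) + c_1
Substituting the second into the first: gamma(0) (1 - phi_1^2) = c_0 + phi_1 c_1, so
  gamma(0) = c_0 / (1 - phi_1^2) = 4 / (1 - (-0.773)^2) = 4 / 0.402471 = 9.938604.
  gamma(1) = phi_1 gamma(0) = (-0.773)(9.938604) = -7.682541.
Therefore gamma(1) = -7.6825 (to 4 decimal places).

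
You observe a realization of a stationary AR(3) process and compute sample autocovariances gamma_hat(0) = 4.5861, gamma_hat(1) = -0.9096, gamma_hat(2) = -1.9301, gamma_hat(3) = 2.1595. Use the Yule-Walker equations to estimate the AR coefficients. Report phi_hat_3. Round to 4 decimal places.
\hat\phi_{3} = 0.3410

The Yule-Walker equations for an AR(p) process read, in matrix form,
  Gamma_p phi = r_p,   with   (Gamma_p)_{ij} = gamma(|i - j|),
                       (r_p)_i = gamma(i),   i,j = 1..p.
Substitute the sample gammas (Toeplitz matrix and right-hand side of size 3):
  Gamma_p = [[4.5861, -0.9096, -1.9301], [-0.9096, 4.5861, -0.9096], [-1.9301, -0.9096, 4.5861]]
  r_p     = [-0.9096, -1.9301, 2.1595]
Written out (R1..R3):
  (R1) 4.5861 phi_1 - 0.9096 phi_2 - 1.9301 phi_3 = -0.9096
  (R2) -0.9096 phi_1 + 4.5861 phi_2 - 0.9096 phi_3 = -1.9301
  (R3) -1.9301 phi_1 - 0.9096 phi_2 + 4.5861 phi_3 = 2.1595
Gaussian elimination:
  R2 <- R2 - (-0.9096/4.5861) R1 = R2 - (-0.198338) R1:  4.405691 phi_2 - 1.292413 phi_3 = -2.110509
  R3 <- R3 - (-1.9301/4.5861) R1 = R3 - (-0.420859) R1:  -1.292413 phi_2 + 3.773801 phi_3 = 1.776687
  R3 <- R3 - (-1.292413/4.405691) R2 = R3 - (-0.293351) R2:  3.39467 phi_3 = 1.157568
Back-substitution:
  phi_hat_3 = 1.157568 / 3.39467 = 0.340996
  phi_hat_2 = (-2.110509 - (-1.292413)(0.340996)) / 4.405691 = -0.37901
  phi_hat_1 = (-0.9096 - (-0.9096)(-0.37901) - (-1.9301)(0.340996)) / 4.5861 = -0.13
So phi_hat = [-0.1300, -0.3790, 0.3410].
Therefore phi_hat_3 = 0.3410.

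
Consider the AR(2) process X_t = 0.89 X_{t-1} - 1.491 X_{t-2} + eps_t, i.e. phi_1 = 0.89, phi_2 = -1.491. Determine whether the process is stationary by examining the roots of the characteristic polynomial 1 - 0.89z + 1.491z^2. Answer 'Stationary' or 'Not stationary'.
\text{Not stationary}

The AR(p) characteristic polynomial is P(z) = 1 - 0.89z + 1.491z^2.
Stationarity requires all roots to lie outside the unit circle, i.e. |z| > 1 for every root.
Set 1 + (-0.89) z + (1.491) z^2 = 0, i.e. a z^2 + b z + c = 0 with a = 1.491, b = -0.89, c = 1.
Discriminant D = b^2 - 4ac = (-0.89)^2 - 4*(1.491)*1 = 0.7921 - (5.964) = -5.1719.
D < 0, so the roots are the complex-conjugate pair z = (-b +/- i sqrt(-D)) / (2a) = 0.2985 +/- 0.7626i.
For a conjugate pair |z|^2 = z * conj(z) = (product of roots) = c/a = 1/(1.491) = 0.670691, so |z| = sqrt(0.670691) = 0.819 for both roots.
Moduli of all roots: 0.8190, 0.8190.
All moduli strictly greater than 1? No.
Verdict: Not stationary.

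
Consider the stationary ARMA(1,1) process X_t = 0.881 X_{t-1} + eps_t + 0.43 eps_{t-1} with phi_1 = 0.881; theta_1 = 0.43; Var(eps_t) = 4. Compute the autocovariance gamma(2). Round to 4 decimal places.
\gamma(2) = 28.4586

Multiply the model equation by X_{t-k} and take expectations. With theta_0 = psi_0 = 1 and psi_j the MA(infinity) weights, this gives
  gamma(k) - sum_i phi_i gamma(k-i) = c_k,
  c_k = sigma^2 * sum_{j=k..q} theta_j psi_{j-k}   (c_k = 0 for k > q),
using gamma(-m) = gamma(m).
psi-weights needed (psi_j = theta_j + sum_i phi_i psi_{j-i}):
  psi_1 = theta_1 + phi_1 = 0.43 + (0.881) = 1.311
Right-hand sides:
  c_0 = sigma^2 (1 + theta_1 psi_1) = 4 * (1 + (0.43)(1.311)) = 4 * 1.56373 = 6.25492
  c_1 = sigma^2 theta_1 = 4 * (0.43) = 1.72
  c_2 = 0
Equations for k = 0 and k = 1 (AR order 1):
  gamma(0) = phi_1 gamma(1) + c_0
  gamma(1) = phi_1 gamma(0) + c_1
Substituting the second into the first: gamma(0) (1 - phi_1^2) = c_0 + phi_1 c_1, so
  gamma(0) = (c_0 + phi_1 c_1) / (1 - phi_1^2) = (6.25492 + (0.881)(1.72)) / (1 - (0.881)^2) = 7.77024 / 0.223839 = 34.713522.
  gamma(1) = phi_1 gamma(0) + c_1 = (0.881)(34.713522) + (1.72) = 32.302613.
For k = 2 (> q): gamma(2) = phi_1 gamma(1) = (0.881)(32.302613) = 28.458602.
Therefore gamma(2) = 28.4586 (to 4 decimal places).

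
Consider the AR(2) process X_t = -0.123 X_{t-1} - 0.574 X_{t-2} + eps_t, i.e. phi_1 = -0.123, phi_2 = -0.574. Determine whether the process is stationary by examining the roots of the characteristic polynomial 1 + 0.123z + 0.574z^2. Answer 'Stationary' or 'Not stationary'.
\text{Stationary}

The AR(p) characteristic polynomial is P(z) = 1 + 0.123z + 0.574z^2.
Stationarity requires all roots to lie outside the unit circle, i.e. |z| > 1 for every root.
Set 1 + (0.123) z + (0.574) z^2 = 0, i.e. a z^2 + b z + c = 0 with a = 0.574, b = 0.123, c = 1.
Discriminant D = b^2 - 4ac = (0.123)^2 - 4*(0.574)*1 = 0.015129 - (2.296) = -2.280871.
D < 0, so the roots are the complex-conjugate pair z = (-b +/- i sqrt(-D)) / (2a) = -0.1071 +/- 1.3156i.
For a conjugate pair |z|^2 = z * conj(z) = (product of roots) = c/a = 1/(0.574) = 1.74216, so |z| = sqrt(1.74216) = 1.3199 for both roots.
Moduli of all roots: 1.3199, 1.3199.
All moduli strictly greater than 1? Yes.
Verdict: Stationary.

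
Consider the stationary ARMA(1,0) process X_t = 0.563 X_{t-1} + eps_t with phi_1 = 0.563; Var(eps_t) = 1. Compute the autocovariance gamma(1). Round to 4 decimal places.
\gamma(1) = 0.8243

Multiply the model equation by X_{t-k} and take expectations. With theta_0 = psi_0 = 1 and psi_j the MA(infinity) weights, this gives
  gamma(k) - sum_i phi_i gamma(k-i) = c_k,
  c_k = sigma^2 * sum_{j=k..q} theta_j psi_{j-k}   (c_k = 0 for k > q),
using gamma(-m) = gamma(m).
Pure AR (q = 0): c_0 = sigma^2 = 1, c_k = 0 for k >= 1.
Equations for k = 0 and k = 1 (AR order 1):
  gamma(0) = phi_1 gamma(1) + c_0
  gamma(1) = phi_1 gamma(0) + c_1
Substituting the second into the first: gamma(0) (1 - phi_1^2) = c_0 + phi_1 c_1, so
  gamma(0) = c_0 / (1 - phi_1^2) = 1 / (1 - (0.563)^2) = 1 / 0.683031 = 1.464062.
  gamma(1) = phi_1 gamma(0) = (0.563)(1.464062) = 0.824267.
Therefore gamma(1) = 0.8243 (to 4 decimal places).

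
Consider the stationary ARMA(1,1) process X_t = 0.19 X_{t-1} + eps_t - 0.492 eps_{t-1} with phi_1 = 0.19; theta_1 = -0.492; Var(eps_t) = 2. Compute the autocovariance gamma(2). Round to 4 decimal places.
\gamma(2) = -0.1079

Multiply the model equation by X_{t-k} and take expectations. With theta_0 = psi_0 = 1 and psi_j the MA(infinity) weights, this gives
  gamma(k) - sum_i phi_i gamma(k-i) = c_k,
  c_k = sigma^2 * sum_{j=k..q} theta_j psi_{j-k}   (c_k = 0 for k > q),
using gamma(-m) = gamma(m).
psi-weights needed (psi_j = theta_j + sum_i phi_i psi_{j-i}):
  psi_1 = theta_1 + phi_1 = -0.492 + (0.19) = -0.302
Right-hand sides:
  c_0 = sigma^2 (1 + theta_1 psi_1) = 2 * (1 + (-0.492)(-0.302)) = 2 * 1.148584 = 2.297168
  c_1 = sigma^2 theta_1 = 2 * (-0.492) = -0.984
  c_2 = 0
Equations for k = 0 and k = 1 (AR order 1):
  gamma(0) = phi_1 gamma(1) + c_0
  gamma(1) = phi_1 gamma(0) + c_1
Substituting the second into the first: gamma(0) (1 - phi_1^2) = c_0 + phi_1 c_1, so
  gamma(0) = (c_0 + phi_1 c_1) / (1 - phi_1^2) = (2.297168 + (0.19)(-0.984)) / (1 - (0.19)^2) = 2.110208 / 0.9639 = 2.18924.
  gamma(1) = phi_1 gamma(0) + c_1 = (0.19)(2.18924) + (-0.984) = -0.568044.
For k = 2 (> q): gamma(2) = phi_1 gamma(1) = (0.19)(-0.568044) = -0.107928.
Therefore gamma(2) = -0.1079 (to 4 decimal places).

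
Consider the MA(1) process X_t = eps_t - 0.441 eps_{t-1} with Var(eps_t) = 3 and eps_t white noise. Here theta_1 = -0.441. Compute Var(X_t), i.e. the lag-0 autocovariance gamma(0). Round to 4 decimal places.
\gamma(0) = 3.5834

For an MA(q) process X_t = eps_t + sum_i theta_i eps_{t-i} with
Var(eps_t) = sigma^2, the variance is
  gamma(0) = sigma^2 * (1 + sum_i theta_i^2).
  sum_i theta_i^2 = (-0.441)^2 = 0.194481.
  gamma(0) = 3 * (1 + 0.194481) = 3 * 1.194481 = 3.583443, which rounds to 3.5834.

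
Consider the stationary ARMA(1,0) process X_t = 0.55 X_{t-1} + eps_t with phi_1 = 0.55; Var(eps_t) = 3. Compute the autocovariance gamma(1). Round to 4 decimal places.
\gamma(1) = 2.3656

Multiply the model equation by X_{t-k} and take expectations. With theta_0 = psi_0 = 1 and psi_j the MA(infinity) weights, this gives
  gamma(k) - sum_i phi_i gamma(k-i) = c_k,
  c_k = sigma^2 * sum_{j=k..q} theta_j psi_{j-k}   (c_k = 0 for k > q),
using gamma(-m) = gamma(m).
Pure AR (q = 0): c_0 = sigma^2 = 3, c_k = 0 for k >= 1.
Equations for k = 0 and k = 1 (AR order 1):
  gamma(0) = phi_1 gamma(1) + c_0
  gamma(1) = phi_1 gamma(0) + c_1
Substituting the second into the first: gamma(0) (1 - phi_1^2) = c_0 + phi_1 c_1, so
  gamma(0) = c_0 / (1 - phi_1^2) = 3 / (1 - (0.55)^2) = 3 / 0.6975 = 4.301075.
  gamma(1) = phi_1 gamma(0) = (0.55)(4.301075) = 2.365591.
Therefore gamma(1) = 2.3656 (to 4 decimal places).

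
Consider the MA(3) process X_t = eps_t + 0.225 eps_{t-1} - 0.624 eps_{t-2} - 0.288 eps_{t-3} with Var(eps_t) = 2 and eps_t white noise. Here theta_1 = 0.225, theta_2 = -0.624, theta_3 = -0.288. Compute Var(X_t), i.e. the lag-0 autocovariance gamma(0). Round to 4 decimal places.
\gamma(0) = 3.0459

For an MA(q) process X_t = eps_t + sum_i theta_i eps_{t-i} with
Var(eps_t) = sigma^2, the variance is
  gamma(0) = sigma^2 * (1 + sum_i theta_i^2).
  sum_i theta_i^2 = (0.225)^2 + (-0.624)^2 + (-0.288)^2 = 0.050625 + 0.389376 + 0.082944 = 0.522945.
  gamma(0) = 2 * (1 + 0.522945) = 2 * 1.522945 = 3.04589, which rounds to 3.0459.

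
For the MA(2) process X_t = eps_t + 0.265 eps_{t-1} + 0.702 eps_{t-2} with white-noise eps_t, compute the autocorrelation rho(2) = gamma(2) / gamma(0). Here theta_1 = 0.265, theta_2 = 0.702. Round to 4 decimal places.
\rho(2) = 0.4491

For an MA(q) process with theta_0 = 1, the autocovariance is
  gamma(k) = sigma^2 * sum_{i=0..q-k} theta_i * theta_{i+k},
and rho(k) = gamma(k) / gamma(0). Sigma^2 cancels.
  numerator   = (1)*(0.702) = 0.702.
  denominator = (1)^2 + (0.265)^2 + (0.702)^2 = 1.563029.
  rho(2) = 0.702 / 1.563029 = 0.4491.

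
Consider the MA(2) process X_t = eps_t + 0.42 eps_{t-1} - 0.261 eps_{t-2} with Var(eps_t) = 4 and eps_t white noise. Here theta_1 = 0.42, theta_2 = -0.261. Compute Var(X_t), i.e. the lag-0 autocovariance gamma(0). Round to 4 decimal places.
\gamma(0) = 4.9781

For an MA(q) process X_t = eps_t + sum_i theta_i eps_{t-i} with
Var(eps_t) = sigma^2, the variance is
  gamma(0) = sigma^2 * (1 + sum_i theta_i^2).
  sum_i theta_i^2 = (0.42)^2 + (-0.261)^2 = 0.1764 + 0.068121 = 0.244521.
  gamma(0) = 4 * (1 + 0.244521) = 4 * 1.244521 = 4.978084, which rounds to 4.9781.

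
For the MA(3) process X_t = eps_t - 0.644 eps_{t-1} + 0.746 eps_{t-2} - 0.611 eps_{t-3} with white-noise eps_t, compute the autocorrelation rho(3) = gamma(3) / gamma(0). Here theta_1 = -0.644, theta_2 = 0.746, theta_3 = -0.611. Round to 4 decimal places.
\rho(3) = -0.2606

For an MA(q) process with theta_0 = 1, the autocovariance is
  gamma(k) = sigma^2 * sum_{i=0..q-k} theta_i * theta_{i+k},
and rho(k) = gamma(k) / gamma(0). Sigma^2 cancels.
  numerator   = (1)*(-0.611) = -0.611.
  denominator = (1)^2 + (-0.644)^2 + (0.746)^2 + (-0.611)^2 = 2.344573.
  rho(3) = -0.611 / 2.344573 = -0.2606.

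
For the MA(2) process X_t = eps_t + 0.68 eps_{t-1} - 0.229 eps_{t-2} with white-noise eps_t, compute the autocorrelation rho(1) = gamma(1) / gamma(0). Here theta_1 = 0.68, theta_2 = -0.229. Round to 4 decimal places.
\rho(1) = 0.3461

For an MA(q) process with theta_0 = 1, the autocovariance is
  gamma(k) = sigma^2 * sum_{i=0..q-k} theta_i * theta_{i+k},
and rho(k) = gamma(k) / gamma(0). Sigma^2 cancels.
  numerator   = (1)*(0.68) + (0.68)*(-0.229) = 0.52428.
  denominator = (1)^2 + (0.68)^2 + (-0.229)^2 = 1.514841.
  rho(1) = 0.52428 / 1.514841 = 0.3461.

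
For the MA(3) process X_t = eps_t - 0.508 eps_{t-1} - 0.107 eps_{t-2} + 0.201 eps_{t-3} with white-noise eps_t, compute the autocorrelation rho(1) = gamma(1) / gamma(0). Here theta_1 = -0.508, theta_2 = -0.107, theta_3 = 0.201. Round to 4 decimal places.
\rho(1) = -0.3627

For an MA(q) process with theta_0 = 1, the autocovariance is
  gamma(k) = sigma^2 * sum_{i=0..q-k} theta_i * theta_{i+k},
and rho(k) = gamma(k) / gamma(0). Sigma^2 cancels.
  numerator   = (1)*(-0.508) + (-0.508)*(-0.107) + (-0.107)*(0.201) = -0.475151.
  denominator = (1)^2 + (-0.508)^2 + (-0.107)^2 + (0.201)^2 = 1.309914.
  rho(1) = -0.475151 / 1.309914 = -0.3627.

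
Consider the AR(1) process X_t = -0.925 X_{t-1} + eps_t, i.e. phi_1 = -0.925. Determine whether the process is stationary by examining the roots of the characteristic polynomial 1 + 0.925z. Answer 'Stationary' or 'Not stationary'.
\text{Stationary}

The AR(p) characteristic polynomial is P(z) = 1 + 0.925z.
Stationarity requires all roots to lie outside the unit circle, i.e. |z| > 1 for every root.
This is linear in z: 1 + (0.925) z = 0  =>  z = -1/(0.925) = -1.081081,  |z| = 1.081081.
Moduli of all roots: 1.0811.
All moduli strictly greater than 1? Yes.
Verdict: Stationary.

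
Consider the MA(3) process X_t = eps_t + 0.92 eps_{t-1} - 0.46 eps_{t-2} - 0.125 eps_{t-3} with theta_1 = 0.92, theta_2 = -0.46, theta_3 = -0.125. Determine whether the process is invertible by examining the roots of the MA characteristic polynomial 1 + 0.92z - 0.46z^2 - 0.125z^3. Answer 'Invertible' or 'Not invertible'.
\text{Not invertible}

The MA(q) characteristic polynomial is P(z) = 1 + 0.92z - 0.46z^2 - 0.125z^3.
Invertibility requires all roots to lie outside the unit circle, i.e. |z| > 1 for every root.
Degree 3: look for a simple real root z0 first, then factor out (1 - z/z0) and solve the remaining quadratic.
Testing z0 = 2: P(2) = 1 + (0.92)(2) + (-0.46)(2)^2 + (-0.125)(2)^3
  = 1 + (1.84) + (-1.84) + (-1) = 0.  So z_0 = 2 is a root, |z_0| = 2.
Divide out the factor (1 - 0.5 z) = (1 - z/z0) (since 1/z0 = 0.5):
  P(z) = (1 - 0.5 z)(1 + (1.42) z + (0.25) z^2)
  [check: z-coef 1.42 - (0.5) = 0.92; z^2-coef 0.25 - (0.5)(1.42) = -0.46; z^3-coef -(0.5)(0.25) = -0.125.]
Remaining roots from the quadratic factor 1 + (1.42) z + (0.25) z^2:
  Set 1 + (1.42) z + (0.25) z^2 = 0, i.e. a z^2 + b z + c = 0 with a = 0.25, b = 1.42, c = 1.
  Discriminant D = b^2 - 4ac = (1.42)^2 - 4*(0.25)*1 = 2.0164 - (1) = 1.0164.
  D >= 0, so the roots are real: z = (-b +/- sqrt(D)) / (2a) = (-1.42 +/- 1.008167) / (0.5).
    z_1 = (-1.42 + 1.008167) / (0.5) = -0.8237,   |z_1| = 0.8237.
    z_2 = (-1.42 - 1.008167) / (0.5) = -4.8563,   |z_2| = 4.8563.
Moduli of all roots: 2.0000, 0.8237, 4.8563.
All moduli strictly greater than 1? No.
Verdict: Not invertible.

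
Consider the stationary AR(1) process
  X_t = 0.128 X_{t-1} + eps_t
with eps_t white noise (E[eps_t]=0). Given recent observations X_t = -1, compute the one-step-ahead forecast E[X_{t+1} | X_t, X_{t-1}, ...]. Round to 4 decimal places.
E[X_{t+1} \mid \mathcal F_t] = -0.1280

For an AR(p) model X_t = c + sum_i phi_i X_{t-i} + eps_t, the
one-step-ahead conditional mean is
  E[X_{t+1} | X_t, ...] = c + sum_i phi_i X_{t+1-i}.
Substitute known values:
  E[X_{t+1} | ...] = (0.128) * (-1)
                   = -0.1280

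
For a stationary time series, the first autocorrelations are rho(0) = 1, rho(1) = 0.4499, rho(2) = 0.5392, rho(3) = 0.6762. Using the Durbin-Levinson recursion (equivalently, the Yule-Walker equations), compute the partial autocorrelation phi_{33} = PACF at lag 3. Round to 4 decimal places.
\phi_{33} = 0.5281

The PACF at lag k is phi_{kk}, the last component of the solution
to the Yule-Walker system G_k phi = r_k where
  (G_k)_{ij} = rho(|i - j|), (r_k)_i = rho(i), i,j = 1..k.
Equivalently, Durbin-Levinson gives phi_{kk} iteratively:
  phi_{11} = rho(1)
  phi_{kk} = [rho(k) - sum_{j=1..k-1} phi_{k-1,j} rho(k-j)]
            / [1 - sum_{j=1..k-1} phi_{k-1,j} rho(j)],
  phi_{k,j} = phi_{k-1,j} - phi_{kk} phi_{k-1,k-j},  j = 1..k-1.
Step k = 1:
  phi_11 = rho(1) = 0.4499.
Step k = 2:
  phi_22 = [rho(2) - phi_11 rho(1)] / [1 - phi_11 rho(1)] = [0.5392 - (0.4499)(0.4499)] / [1 - (0.4499)(0.4499)]
         = 0.33678999 / 0.79758999 = 0.42226.
  Update: phi_21 = phi_11 - phi_22 phi_11 = 0.4499 - (0.42226)(0.4499) = 0.259925.
Step k = 3:
  phi_33 = [rho(3) - phi_21 rho(2) - phi_22 rho(1)] / [1 - phi_21 rho(1) - phi_22 rho(2)]
    numerator   = 0.6762 - (0.259925)(0.5392) - (0.42226)(0.4499) = 0.34607364
    denominator = 1 - (0.259925)(0.4499) - (0.42226)(0.5392) = 0.6553772
  phi_33 = 0.34607364 / 0.6553772 = 0.5281.
Therefore phi_{33} = 0.5281.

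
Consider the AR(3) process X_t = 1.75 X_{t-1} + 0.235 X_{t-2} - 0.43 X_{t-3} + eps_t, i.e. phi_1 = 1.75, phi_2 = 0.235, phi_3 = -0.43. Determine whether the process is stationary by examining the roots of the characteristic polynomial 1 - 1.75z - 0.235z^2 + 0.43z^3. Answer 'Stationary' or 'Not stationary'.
\text{Not stationary}

The AR(p) characteristic polynomial is P(z) = 1 - 1.75z - 0.235z^2 + 0.43z^3.
Stationarity requires all roots to lie outside the unit circle, i.e. |z| > 1 for every root.
Degree 3: look for a simple real root z0 first, then factor out (1 - z/z0) and solve the remaining quadratic.
Testing z0 = 2: P(2) = 1 + (-1.75)(2) + (-0.235)(2)^2 + (0.43)(2)^3
  = 1 + (-3.5) + (-0.94) + (3.44) = 0.  So z_0 = 2 is a root, |z_0| = 2.
Divide out the factor (1 - 0.5 z) = (1 - z/z0) (since 1/z0 = 0.5):
  P(z) = (1 - 0.5 z)(1 + (-1.25) z + (-0.86) z^2)
  [check: z-coef -1.25 - (0.5) = -1.75; z^2-coef -0.86 - (0.5)(-1.25) = -0.235; z^3-coef -(0.5)(-0.86) = 0.43.]
Remaining roots from the quadratic factor 1 + (-1.25) z + (-0.86) z^2:
  Set 1 + (-1.25) z + (-0.86) z^2 = 0, i.e. a z^2 + b z + c = 0 with a = -0.86, b = -1.25, c = 1.
  Discriminant D = b^2 - 4ac = (-1.25)^2 - 4*(-0.86)*1 = 1.5625 - (-3.44) = 5.0025.
  D >= 0, so the roots are real: z = (-b +/- sqrt(D)) / (2a) = (1.25 +/- 2.236627) / (-1.72).
    z_1 = (1.25 + 2.236627) / (-1.72) = -2.0271,   |z_1| = 2.0271.
    z_2 = (1.25 - 2.236627) / (-1.72) = 0.5736,   |z_2| = 0.5736.
Moduli of all roots: 2.0000, 2.0271, 0.5736.
All moduli strictly greater than 1? No.
Verdict: Not stationary.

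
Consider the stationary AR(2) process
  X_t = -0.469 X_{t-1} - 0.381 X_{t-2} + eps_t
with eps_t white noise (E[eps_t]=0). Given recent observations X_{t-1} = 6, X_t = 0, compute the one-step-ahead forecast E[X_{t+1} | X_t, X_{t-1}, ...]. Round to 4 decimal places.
E[X_{t+1} \mid \mathcal F_t] = -2.2860

For an AR(p) model X_t = c + sum_i phi_i X_{t-i} + eps_t, the
one-step-ahead conditional mean is
  E[X_{t+1} | X_t, ...] = c + sum_i phi_i X_{t+1-i}.
Substitute known values:
  E[X_{t+1} | ...] = (-0.469) * (0) + (-0.381) * (6)
                   = -2.2860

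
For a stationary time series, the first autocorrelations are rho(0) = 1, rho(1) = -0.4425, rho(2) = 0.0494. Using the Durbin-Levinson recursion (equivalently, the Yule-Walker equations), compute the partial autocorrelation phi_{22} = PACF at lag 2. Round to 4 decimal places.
\phi_{22} = -0.1821

The PACF at lag k is phi_{kk}, the last component of the solution
to the Yule-Walker system G_k phi = r_k where
  (G_k)_{ij} = rho(|i - j|), (r_k)_i = rho(i), i,j = 1..k.
Equivalently, Durbin-Levinson gives phi_{kk} iteratively:
  phi_{11} = rho(1)
  phi_{kk} = [rho(k) - sum_{j=1..k-1} phi_{k-1,j} rho(k-j)]
            / [1 - sum_{j=1..k-1} phi_{k-1,j} rho(j)],
  phi_{k,j} = phi_{k-1,j} - phi_{kk} phi_{k-1,k-j},  j = 1..k-1.
Step k = 1:
  phi_11 = rho(1) = -0.4425.
Step k = 2:
  phi_22 = [rho(2) - phi_11 rho(1)] / [1 - phi_11 rho(1)] = [0.0494 - (-0.4425)(-0.4425)] / [1 - (-0.4425)(-0.4425)]
         = -0.14640625 / 0.80419375 = -0.1821.
Therefore phi_{22} = -0.1821.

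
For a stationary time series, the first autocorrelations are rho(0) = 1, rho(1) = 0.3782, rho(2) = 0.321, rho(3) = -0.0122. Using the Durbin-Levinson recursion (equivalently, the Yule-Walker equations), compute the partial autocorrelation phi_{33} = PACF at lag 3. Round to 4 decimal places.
\phi_{33} = -0.2280

The PACF at lag k is phi_{kk}, the last component of the solution
to the Yule-Walker system G_k phi = r_k where
  (G_k)_{ij} = rho(|i - j|), (r_k)_i = rho(i), i,j = 1..k.
Equivalently, Durbin-Levinson gives phi_{kk} iteratively:
  phi_{11} = rho(1)
  phi_{kk} = [rho(k) - sum_{j=1..k-1} phi_{k-1,j} rho(k-j)]
            / [1 - sum_{j=1..k-1} phi_{k-1,j} rho(j)],
  phi_{k,j} = phi_{k-1,j} - phi_{kk} phi_{k-1,k-j},  j = 1..k-1.
Step k = 1:
  phi_11 = rho(1) = 0.3782.
Step k = 2:
  phi_22 = [rho(2) - phi_11 rho(1)] / [1 - phi_11 rho(1)] = [0.321 - (0.3782)(0.3782)] / [1 - (0.3782)(0.3782)]
         = 0.17796476 / 0.85696476 = 0.207669.
  Update: phi_21 = phi_11 - phi_22 phi_11 = 0.3782 - (0.207669)(0.3782) = 0.29966.
Step k = 3:
  phi_33 = [rho(3) - phi_21 rho(2) - phi_22 rho(1)] / [1 - phi_21 rho(1) - phi_22 rho(2)]
    numerator   = -0.0122 - (0.29966)(0.321) - (0.207669)(0.3782) = -0.18693107
    denominator = 1 - (0.29966)(0.3782) - (0.207669)(0.321) = 0.82000705
  phi_33 = -0.18693107 / 0.82000705 = -0.228.
Therefore phi_{33} = -0.2280.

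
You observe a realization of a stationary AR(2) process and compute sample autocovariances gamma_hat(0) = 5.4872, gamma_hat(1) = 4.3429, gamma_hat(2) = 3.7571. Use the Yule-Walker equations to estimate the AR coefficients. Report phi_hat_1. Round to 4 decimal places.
\hat\phi_{1} = 0.6680

The Yule-Walker equations for an AR(p) process read, in matrix form,
  Gamma_p phi = r_p,   with   (Gamma_p)_{ij} = gamma(|i - j|),
                       (r_p)_i = gamma(i),   i,j = 1..p.
Substitute the sample gammas (Toeplitz matrix and right-hand side of size 2):
  Gamma_p = [[5.4872, 4.3429], [4.3429, 5.4872]]
  r_p     = [4.3429, 3.7571]
Written out:
  5.4872 phi_1 + 4.3429 phi_2 = 4.3429
  4.3429 phi_1 + 5.4872 phi_2 = 3.7571
Solve by Cramer's rule:
  det = gamma(0)^2 - gamma(1)^2 = (5.4872)^2 - (4.3429)^2 = 30.10936384 - 18.86078041 = 11.24858343
  phi_hat_1 = [gamma(1) gamma(0) - gamma(1) gamma(2)] / det = [(4.3429)(5.4872) - (4.3429)(3.7571)] / 11.24858343 = 7.51365129 / 11.24858343 = 0.668
  phi_hat_2 = [gamma(0) gamma(2) - gamma(1)^2] / det = [(5.4872)(3.7571) - (4.3429)^2] / 11.24858343 = 1.75517871 / 11.24858343 = 0.156
So phi_hat = [0.6680, 0.1560].
Therefore phi_hat_1 = 0.6680.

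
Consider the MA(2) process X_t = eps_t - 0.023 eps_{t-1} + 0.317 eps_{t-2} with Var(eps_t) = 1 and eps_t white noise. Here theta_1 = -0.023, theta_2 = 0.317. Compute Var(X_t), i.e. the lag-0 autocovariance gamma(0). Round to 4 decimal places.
\gamma(0) = 1.1010

For an MA(q) process X_t = eps_t + sum_i theta_i eps_{t-i} with
Var(eps_t) = sigma^2, the variance is
  gamma(0) = sigma^2 * (1 + sum_i theta_i^2).
  sum_i theta_i^2 = (-0.023)^2 + (0.317)^2 = 0.000529 + 0.100489 = 0.101018.
  gamma(0) = 1 * (1 + 0.101018) = 1 * 1.101018 = 1.101018, which rounds to 1.1010.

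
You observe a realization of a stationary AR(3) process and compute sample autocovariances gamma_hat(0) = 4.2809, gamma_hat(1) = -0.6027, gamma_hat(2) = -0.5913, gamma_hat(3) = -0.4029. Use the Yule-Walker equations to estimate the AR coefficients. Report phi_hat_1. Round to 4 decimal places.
\hat\phi_{1} = -0.1870

The Yule-Walker equations for an AR(p) process read, in matrix form,
  Gamma_p phi = r_p,   with   (Gamma_p)_{ij} = gamma(|i - j|),
                       (r_p)_i = gamma(i),   i,j = 1..p.
Substitute the sample gammas (Toeplitz matrix and right-hand side of size 3):
  Gamma_p = [[4.2809, -0.6027, -0.5913], [-0.6027, 4.2809, -0.6027], [-0.5913, -0.6027, 4.2809]]
  r_p     = [-0.6027, -0.5913, -0.4029]
Written out (R1..R3):
  (R1) 4.2809 phi_1 - 0.6027 phi_2 - 0.5913 phi_3 = -0.6027
  (R2) -0.6027 phi_1 + 4.2809 phi_2 - 0.6027 phi_3 = -0.5913
  (R3) -0.5913 phi_1 - 0.6027 phi_2 + 4.2809 phi_3 = -0.4029
Gaussian elimination:
  R2 <- R2 - (-0.6027/4.2809) R1 = R2 - (-0.140788) R1:  4.196047 phi_2 - 0.685948 phi_3 = -0.676153
  R3 <- R3 - (-0.5913/4.2809) R1 = R3 - (-0.138125) R1:  -0.685948 phi_2 + 4.199227 phi_3 = -0.486148
  R3 <- R3 - (-0.685948/4.196047) R2 = R3 - (-0.163475) R2:  4.087091 phi_3 = -0.596682
Back-substitution:
  phi_hat_3 = -0.596682 / 4.087091 = -0.145992
  phi_hat_2 = (-0.676153 - (-0.685948)(-0.145992)) / 4.196047 = -0.185006
  phi_hat_1 = (-0.6027 - (-0.6027)(-0.185006) - (-0.5913)(-0.145992)) / 4.2809 = -0.187
So phi_hat = [-0.1870, -0.1850, -0.1460].
Therefore phi_hat_1 = -0.1870.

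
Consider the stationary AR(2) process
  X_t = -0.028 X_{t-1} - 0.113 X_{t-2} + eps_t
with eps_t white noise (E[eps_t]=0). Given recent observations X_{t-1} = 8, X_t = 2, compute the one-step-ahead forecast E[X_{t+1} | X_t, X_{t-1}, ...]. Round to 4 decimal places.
E[X_{t+1} \mid \mathcal F_t] = -0.9600

For an AR(p) model X_t = c + sum_i phi_i X_{t-i} + eps_t, the
one-step-ahead conditional mean is
  E[X_{t+1} | X_t, ...] = c + sum_i phi_i X_{t+1-i}.
Substitute known values:
  E[X_{t+1} | ...] = (-0.028) * (2) + (-0.113) * (8)
                   = -0.9600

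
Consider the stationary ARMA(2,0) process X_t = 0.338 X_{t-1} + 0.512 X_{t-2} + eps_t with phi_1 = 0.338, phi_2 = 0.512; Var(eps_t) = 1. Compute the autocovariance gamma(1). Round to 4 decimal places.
\gamma(1) = 1.8042

Multiply the model equation by X_{t-k} and take expectations. With theta_0 = psi_0 = 1 and psi_j the MA(infinity) weights, this gives
  gamma(k) - sum_i phi_i gamma(k-i) = c_k,
  c_k = sigma^2 * sum_{j=k..q} theta_j psi_{j-k}   (c_k = 0 for k > q),
using gamma(-m) = gamma(m).
Pure AR (q = 0): c_0 = sigma^2 = 1, c_k = 0 for k >= 1.
Equations for k = 0, 1, 2 (AR order 2, c_2 = 0):
  (E0) gamma(0) = phi_1 gamma(1) + phi_2 gamma(2) + c_0
  (E1) gamma(1) = phi_1 gamma(0) + phi_2 gamma(1) + c_1
  (E2) gamma(2) = phi_1 gamma(1) + phi_2 gamma(0)
From (E1): gamma(1) = A gamma(0) + B with
  A = phi_1 / (1 - phi_2) = 0.338 / 0.488 = 0.692623,   B = c_1 / (1 - phi_2) = 0 / 0.488 = 0.
Insert (E2) into (E0): gamma(0) (1 - phi_2^2) = phi_1 (1 + phi_2) gamma(1) + c_0.
  phi_1 (1 + phi_2) = (0.338)(1.512) = 0.511056,   1 - phi_2^2 = 0.737856.
Replace gamma(1) by A gamma(0) + B and collect gamma(0):
  gamma(0) [0.737856 - (0.511056)(0.692623)] = c_0 = 1
  gamma(0) * 0.383887 = 1
  gamma(0) = 1 / 0.383887 = 2.604934.
  gamma(1) = A gamma(0) = (0.692623)(2.604934) = 1.804237.
Therefore gamma(1) = 1.8042 (to 4 decimal places).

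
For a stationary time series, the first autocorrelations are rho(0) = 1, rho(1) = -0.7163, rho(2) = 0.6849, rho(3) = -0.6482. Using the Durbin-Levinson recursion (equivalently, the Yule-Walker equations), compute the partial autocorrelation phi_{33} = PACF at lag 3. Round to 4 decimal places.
\phi_{33} = -0.1829

The PACF at lag k is phi_{kk}, the last component of the solution
to the Yule-Walker system G_k phi = r_k where
  (G_k)_{ij} = rho(|i - j|), (r_k)_i = rho(i), i,j = 1..k.
Equivalently, Durbin-Levinson gives phi_{kk} iteratively:
  phi_{11} = rho(1)
  phi_{kk} = [rho(k) - sum_{j=1..k-1} phi_{k-1,j} rho(k-j)]
            / [1 - sum_{j=1..k-1} phi_{k-1,j} rho(j)],
  phi_{k,j} = phi_{k-1,j} - phi_{kk} phi_{k-1,k-j},  j = 1..k-1.
Step k = 1:
  phi_11 = rho(1) = -0.7163.
Step k = 2:
  phi_22 = [rho(2) - phi_11 rho(1)] / [1 - phi_11 rho(1)] = [0.6849 - (-0.7163)(-0.7163)] / [1 - (-0.7163)(-0.7163)]
         = 0.17181431 / 0.48691431 = 0.352864.
  Update: phi_21 = phi_11 - phi_22 phi_11 = -0.7163 - (0.352864)(-0.7163) = -0.463544.
Step k = 3:
  phi_33 = [rho(3) - phi_21 rho(2) - phi_22 rho(1)] / [1 - phi_21 rho(1) - phi_22 rho(2)]
    numerator   = -0.6482 - (-0.463544)(0.6849) - (0.352864)(-0.7163) = -0.07796266
    denominator = 1 - (-0.463544)(-0.7163) - (0.352864)(0.6849) = 0.4262873
  phi_33 = -0.07796266 / 0.4262873 = -0.1829.
Therefore phi_{33} = -0.1829.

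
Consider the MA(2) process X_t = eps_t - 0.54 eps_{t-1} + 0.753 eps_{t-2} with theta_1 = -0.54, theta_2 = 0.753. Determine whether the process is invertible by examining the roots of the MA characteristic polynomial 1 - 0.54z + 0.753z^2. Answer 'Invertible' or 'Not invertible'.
\text{Invertible}

The MA(q) characteristic polynomial is P(z) = 1 - 0.54z + 0.753z^2.
Invertibility requires all roots to lie outside the unit circle, i.e. |z| > 1 for every root.
Set 1 + (-0.54) z + (0.753) z^2 = 0, i.e. a z^2 + b z + c = 0 with a = 0.753, b = -0.54, c = 1.
Discriminant D = b^2 - 4ac = (-0.54)^2 - 4*(0.753)*1 = 0.2916 - (3.012) = -2.7204.
D < 0, so the roots are the complex-conjugate pair z = (-b +/- i sqrt(-D)) / (2a) = 0.3586 +/- 1.0952i.
For a conjugate pair |z|^2 = z * conj(z) = (product of roots) = c/a = 1/(0.753) = 1.328021, so |z| = sqrt(1.328021) = 1.1524 for both roots.
Moduli of all roots: 1.1524, 1.1524.
All moduli strictly greater than 1? Yes.
Verdict: Invertible.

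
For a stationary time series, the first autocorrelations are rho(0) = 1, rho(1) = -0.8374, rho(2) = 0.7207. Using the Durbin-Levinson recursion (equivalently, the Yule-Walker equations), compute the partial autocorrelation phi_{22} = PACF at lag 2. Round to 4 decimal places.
\phi_{22} = 0.0651

The PACF at lag k is phi_{kk}, the last component of the solution
to the Yule-Walker system G_k phi = r_k where
  (G_k)_{ij} = rho(|i - j|), (r_k)_i = rho(i), i,j = 1..k.
Equivalently, Durbin-Levinson gives phi_{kk} iteratively:
  phi_{11} = rho(1)
  phi_{kk} = [rho(k) - sum_{j=1..k-1} phi_{k-1,j} rho(k-j)]
            / [1 - sum_{j=1..k-1} phi_{k-1,j} rho(j)],
  phi_{k,j} = phi_{k-1,j} - phi_{kk} phi_{k-1,k-j},  j = 1..k-1.
Step k = 1:
  phi_11 = rho(1) = -0.8374.
Step k = 2:
  phi_22 = [rho(2) - phi_11 rho(1)] / [1 - phi_11 rho(1)] = [0.7207 - (-0.8374)(-0.8374)] / [1 - (-0.8374)(-0.8374)]
         = 0.01946124 / 0.29876124 = 0.0651.
Therefore phi_{22} = 0.0651.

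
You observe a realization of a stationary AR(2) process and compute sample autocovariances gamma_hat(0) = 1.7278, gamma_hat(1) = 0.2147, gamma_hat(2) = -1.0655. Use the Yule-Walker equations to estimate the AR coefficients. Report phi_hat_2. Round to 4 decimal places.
\hat\phi_{2} = -0.6420

The Yule-Walker equations for an AR(p) process read, in matrix form,
  Gamma_p phi = r_p,   with   (Gamma_p)_{ij} = gamma(|i - j|),
                       (r_p)_i = gamma(i),   i,j = 1..p.
Substitute the sample gammas (Toeplitz matrix and right-hand side of size 2):
  Gamma_p = [[1.7278, 0.2147], [0.2147, 1.7278]]
  r_p     = [0.2147, -1.0655]
Written out:
  1.7278 phi_1 + 0.2147 phi_2 = 0.2147
  0.2147 phi_1 + 1.7278 phi_2 = -1.0655
Solve by Cramer's rule:
  det = gamma(0)^2 - gamma(1)^2 = (1.7278)^2 - (0.2147)^2 = 2.98529284 - 0.04609609 = 2.93919675
  phi_hat_1 = [gamma(1) gamma(0) - gamma(1) gamma(2)] / det = [(0.2147)(1.7278) - (0.2147)(-1.0655)] / 2.93919675 = 0.59972151 / 2.93919675 = 0.204
  phi_hat_2 = [gamma(0) gamma(2) - gamma(1)^2] / det = [(1.7278)(-1.0655) - (0.2147)^2] / 2.93919675 = -1.88706699 / 2.93919675 = -0.642
So phi_hat = [0.2040, -0.6420].
Therefore phi_hat_2 = -0.6420.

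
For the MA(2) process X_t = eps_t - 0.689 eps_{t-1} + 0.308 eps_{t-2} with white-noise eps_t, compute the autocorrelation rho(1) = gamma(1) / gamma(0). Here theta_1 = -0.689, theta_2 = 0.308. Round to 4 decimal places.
\rho(1) = -0.5742

For an MA(q) process with theta_0 = 1, the autocovariance is
  gamma(k) = sigma^2 * sum_{i=0..q-k} theta_i * theta_{i+k},
and rho(k) = gamma(k) / gamma(0). Sigma^2 cancels.
  numerator   = (1)*(-0.689) + (-0.689)*(0.308) = -0.901212.
  denominator = (1)^2 + (-0.689)^2 + (0.308)^2 = 1.569585.
  rho(1) = -0.901212 / 1.569585 = -0.5742.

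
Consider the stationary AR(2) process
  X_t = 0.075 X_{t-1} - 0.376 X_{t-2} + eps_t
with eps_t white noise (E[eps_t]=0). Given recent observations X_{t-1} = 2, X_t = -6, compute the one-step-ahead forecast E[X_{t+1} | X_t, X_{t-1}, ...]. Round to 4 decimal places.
E[X_{t+1} \mid \mathcal F_t] = -1.2020

For an AR(p) model X_t = c + sum_i phi_i X_{t-i} + eps_t, the
one-step-ahead conditional mean is
  E[X_{t+1} | X_t, ...] = c + sum_i phi_i X_{t+1-i}.
Substitute known values:
  E[X_{t+1} | ...] = (0.075) * (-6) + (-0.376) * (2)
                   = -1.2020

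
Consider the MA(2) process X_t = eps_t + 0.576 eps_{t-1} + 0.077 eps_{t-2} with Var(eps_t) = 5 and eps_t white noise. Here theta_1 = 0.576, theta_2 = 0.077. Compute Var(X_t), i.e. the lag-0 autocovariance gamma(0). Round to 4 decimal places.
\gamma(0) = 6.6885

For an MA(q) process X_t = eps_t + sum_i theta_i eps_{t-i} with
Var(eps_t) = sigma^2, the variance is
  gamma(0) = sigma^2 * (1 + sum_i theta_i^2).
  sum_i theta_i^2 = (0.576)^2 + (0.077)^2 = 0.331776 + 0.005929 = 0.337705.
  gamma(0) = 5 * (1 + 0.337705) = 5 * 1.337705 = 6.688525, which rounds to 6.6885.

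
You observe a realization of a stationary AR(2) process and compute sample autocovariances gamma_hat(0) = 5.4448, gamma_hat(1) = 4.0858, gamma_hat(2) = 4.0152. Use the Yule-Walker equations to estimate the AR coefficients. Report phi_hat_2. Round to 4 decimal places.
\hat\phi_{2} = 0.3990

The Yule-Walker equations for an AR(p) process read, in matrix form,
  Gamma_p phi = r_p,   with   (Gamma_p)_{ij} = gamma(|i - j|),
                       (r_p)_i = gamma(i),   i,j = 1..p.
Substitute the sample gammas (Toeplitz matrix and right-hand side of size 2):
  Gamma_p = [[5.4448, 4.0858], [4.0858, 5.4448]]
  r_p     = [4.0858, 4.0152]
Written out:
  5.4448 phi_1 + 4.0858 phi_2 = 4.0858
  4.0858 phi_1 + 5.4448 phi_2 = 4.0152
Solve by Cramer's rule:
  det = gamma(0)^2 - gamma(1)^2 = (5.4448)^2 - (4.0858)^2 = 29.64584704 - 16.69376164 = 12.9520854
  phi_hat_1 = [gamma(1) gamma(0) - gamma(1) gamma(2)] / det = [(4.0858)(5.4448) - (4.0858)(4.0152)] / 12.9520854 = 5.84105968 / 12.9520854 = 0.451
  phi_hat_2 = [gamma(0) gamma(2) - gamma(1)^2] / det = [(5.4448)(4.0152) - (4.0858)^2] / 12.9520854 = 5.16819932 / 12.9520854 = 0.399
So phi_hat = [0.4510, 0.3990].
Therefore phi_hat_2 = 0.3990.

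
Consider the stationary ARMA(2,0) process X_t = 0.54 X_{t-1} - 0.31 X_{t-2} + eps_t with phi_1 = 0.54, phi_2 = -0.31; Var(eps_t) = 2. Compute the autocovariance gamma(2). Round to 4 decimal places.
\gamma(2) = -0.2330

Multiply the model equation by X_{t-k} and take expectations. With theta_0 = psi_0 = 1 and psi_j the MA(infinity) weights, this gives
  gamma(k) - sum_i phi_i gamma(k-i) = c_k,
  c_k = sigma^2 * sum_{j=k..q} theta_j psi_{j-k}   (c_k = 0 for k > q),
using gamma(-m) = gamma(m).
Pure AR (q = 0): c_0 = sigma^2 = 2, c_k = 0 for k >= 1.
Equations for k = 0, 1, 2 (AR order 2, c_2 = 0):
  (E0) gamma(0) = phi_1 gamma(1) + phi_2 gamma(2) + c_0
  (E1) gamma(1) = phi_1 gamma(0) + phi_2 gamma(1) + c_1
  (E2) gamma(2) = phi_1 gamma(1) + phi_2 gamma(0)
From (E1): gamma(1) = A gamma(0) + B with
  A = phi_1 / (1 - phi_2) = 0.54 / 1.31 = 0.412214,   B = c_1 / (1 - phi_2) = 0 / 1.31 = 0.
Insert (E2) into (E0): gamma(0) (1 - phi_2^2) = phi_1 (1 + phi_2) gamma(1) + c_0.
  phi_1 (1 + phi_2) = (0.54)(0.69) = 0.3726,   1 - phi_2^2 = 0.9039.
Replace gamma(1) by A gamma(0) + B and collect gamma(0):
  gamma(0) [0.9039 - (0.3726)(0.412214)] = c_0 = 2
  gamma(0) * 0.750309 = 2
  gamma(0) = 2 / 0.750309 = 2.665568.
  gamma(1) = A gamma(0) = (0.412214)(2.665568) = 1.098784.
  gamma(2) = phi_1 gamma(1) + phi_2 gamma(0) = (0.54)(1.098784) + (-0.31)(2.665568) = -0.232983.
Therefore gamma(2) = -0.2330 (to 4 decimal places).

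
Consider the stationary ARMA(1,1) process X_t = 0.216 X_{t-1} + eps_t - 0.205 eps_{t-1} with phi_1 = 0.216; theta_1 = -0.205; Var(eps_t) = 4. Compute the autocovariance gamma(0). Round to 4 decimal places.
\gamma(0) = 4.0005

Multiply the model equation by X_{t-k} and take expectations. With theta_0 = psi_0 = 1 and psi_j the MA(infinity) weights, this gives
  gamma(k) - sum_i phi_i gamma(k-i) = c_k,
  c_k = sigma^2 * sum_{j=k..q} theta_j psi_{j-k}   (c_k = 0 for k > q),
using gamma(-m) = gamma(m).
psi-weights needed (psi_j = theta_j + sum_i phi_i psi_{j-i}):
  psi_1 = theta_1 + phi_1 = -0.205 + (0.216) = 0.011
Right-hand sides:
  c_0 = sigma^2 (1 + theta_1 psi_1) = 4 * (1 + (-0.205)(0.011)) = 4 * 0.997745 = 3.99098
  c_1 = sigma^2 theta_1 = 4 * (-0.205) = -0.82
  c_2 = 0
Equations for k = 0 and k = 1 (AR order 1):
  gamma(0) = phi_1 gamma(1) + c_0
  gamma(1) = phi_1 gamma(0) + c_1
Substituting the second into the first: gamma(0) (1 - phi_1^2) = c_0 + phi_1 c_1, so
  gamma(0) = (c_0 + phi_1 c_1) / (1 - phi_1^2) = (3.99098 + (0.216)(-0.82)) / (1 - (0.216)^2) = 3.81386 / 0.953344 = 4.000508.
Therefore gamma(0) = 4.0005 (to 4 decimal places).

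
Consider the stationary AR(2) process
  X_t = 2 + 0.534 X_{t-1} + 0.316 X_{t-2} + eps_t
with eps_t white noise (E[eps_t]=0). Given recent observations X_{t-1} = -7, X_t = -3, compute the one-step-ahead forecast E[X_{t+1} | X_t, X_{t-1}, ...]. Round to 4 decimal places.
E[X_{t+1} \mid \mathcal F_t] = -1.8140

For an AR(p) model X_t = c + sum_i phi_i X_{t-i} + eps_t, the
one-step-ahead conditional mean is
  E[X_{t+1} | X_t, ...] = c + sum_i phi_i X_{t+1-i}.
Substitute known values:
  E[X_{t+1} | ...] = 2 + (0.534) * (-3) + (0.316) * (-7)
                   = -1.8140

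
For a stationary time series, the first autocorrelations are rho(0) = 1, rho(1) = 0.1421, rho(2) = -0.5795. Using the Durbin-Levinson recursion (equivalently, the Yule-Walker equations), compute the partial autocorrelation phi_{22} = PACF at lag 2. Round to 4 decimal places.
\phi_{22} = -0.6121

The PACF at lag k is phi_{kk}, the last component of the solution
to the Yule-Walker system G_k phi = r_k where
  (G_k)_{ij} = rho(|i - j|), (r_k)_i = rho(i), i,j = 1..k.
Equivalently, Durbin-Levinson gives phi_{kk} iteratively:
  phi_{11} = rho(1)
  phi_{kk} = [rho(k) - sum_{j=1..k-1} phi_{k-1,j} rho(k-j)]
            / [1 - sum_{j=1..k-1} phi_{k-1,j} rho(j)],
  phi_{k,j} = phi_{k-1,j} - phi_{kk} phi_{k-1,k-j},  j = 1..k-1.
Step k = 1:
  phi_11 = rho(1) = 0.1421.
Step k = 2:
  phi_22 = [rho(2) - phi_11 rho(1)] / [1 - phi_11 rho(1)] = [-0.5795 - (0.1421)(0.1421)] / [1 - (0.1421)(0.1421)]
         = -0.59969241 / 0.97980759 = -0.6121.
Therefore phi_{22} = -0.6121.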